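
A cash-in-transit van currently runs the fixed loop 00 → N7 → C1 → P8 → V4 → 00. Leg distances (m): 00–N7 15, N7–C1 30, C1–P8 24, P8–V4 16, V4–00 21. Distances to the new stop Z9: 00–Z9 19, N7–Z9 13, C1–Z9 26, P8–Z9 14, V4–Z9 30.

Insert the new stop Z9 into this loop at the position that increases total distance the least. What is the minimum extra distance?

Adding 9 m by placing Z9 on the N7–C1 leg.

Insertion cost between consecutive stops i–j is d(i,Z9) + d(Z9,j) − d(i,j):
  between 00 and N7: 19 + 13 − 15 = 17
  between N7 and C1: 13 + 26 − 30 = 9
  between C1 and P8: 26 + 14 − 24 = 16
  between P8 and V4: 14 + 30 − 16 = 28
  between V4 and 00: 30 + 19 − 21 = 28
Cheapest insertion is between N7 and C1, adding 9.
New total = 106 + 9 = 115.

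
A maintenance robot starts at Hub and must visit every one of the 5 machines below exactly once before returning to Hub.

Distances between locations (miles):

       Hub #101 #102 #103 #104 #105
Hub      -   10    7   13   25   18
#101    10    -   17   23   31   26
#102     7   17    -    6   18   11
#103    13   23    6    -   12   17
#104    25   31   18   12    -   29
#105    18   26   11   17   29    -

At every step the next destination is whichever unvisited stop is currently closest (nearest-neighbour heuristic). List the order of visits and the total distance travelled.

Hub → [#102:7 / #101:10 / #103:13 / #105:18 / #104:25] → #102 (7)
#102 → [#103:6 / #105:11 / #101:17 / #104:18] → #103 (6)
#103 → [#104:12 / #105:17 / #101:23] → #104 (12)
#104 → [#105:29 / #101:31] → #105 (29)
#105 → [#101:26] → #101 (26)
Return #101→Hub: 10.
Total = 7 + 6 + 12 + 29 + 26 + 10 = 90.

Nearest-neighbour total = 90 miles; route Hub → #102 → #103 → #104 → #105 → #101 → Hub.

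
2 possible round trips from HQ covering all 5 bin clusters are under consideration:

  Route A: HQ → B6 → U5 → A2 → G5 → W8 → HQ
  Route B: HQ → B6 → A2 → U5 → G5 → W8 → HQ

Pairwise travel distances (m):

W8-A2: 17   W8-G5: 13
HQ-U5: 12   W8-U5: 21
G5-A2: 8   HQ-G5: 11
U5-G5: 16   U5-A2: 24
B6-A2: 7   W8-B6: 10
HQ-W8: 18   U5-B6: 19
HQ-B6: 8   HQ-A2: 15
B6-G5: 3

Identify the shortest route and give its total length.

Route A: 8 + 19 + 24 + 8 + 13 + 18 = 90
Route B: 8 + 7 + 24 + 16 + 13 + 18 = 86

Shortest is Route B, total 86 m.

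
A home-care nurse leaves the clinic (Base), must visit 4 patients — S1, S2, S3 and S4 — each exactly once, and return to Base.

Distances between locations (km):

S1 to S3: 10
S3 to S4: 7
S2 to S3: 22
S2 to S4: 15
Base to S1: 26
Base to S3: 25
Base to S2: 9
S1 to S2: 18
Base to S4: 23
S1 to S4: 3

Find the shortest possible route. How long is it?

Base → S1 → S2 → S3 → S4 → Base: 26+18+22+7+23 = 96
Base → S1 → S2 → S4 → S3 → Base: 26+18+15+7+25 = 91
Base → S1 → S3 → S2 → S4 → Base: 26+10+22+15+23 = 96
Base → S1 → S3 → S4 → S2 → Base: 26+10+7+15+9 = 67
Base → S1 → S4 → S2 → S3 → Base: 26+3+15+22+25 = 91
Base → S1 → S4 → S3 → S2 → Base: 26+3+7+22+9 = 67
Base → S2 → S1 → S3 → S4 → Base: 9+18+10+7+23 = 67
Base → S2 → S1 → S4 → S3 → Base: 9+18+3+7+25 = 62
Base → S2 → S3 → S1 → S4 → Base: 9+22+10+3+23 = 67
Base → S2 → S4 → S1 → S3 → Base: 9+15+3+10+25 = 62
Base → S3 → S1 → S2 → S4 → Base: 25+10+18+15+23 = 91
Base → S3 → S2 → S1 → S4 → Base: 25+22+18+3+23 = 91
The minimum is 62.
One optimal route: Base → S2 → S1 → S4 → S3 → Base (or its reverse).

Minimum total distance: 62 km.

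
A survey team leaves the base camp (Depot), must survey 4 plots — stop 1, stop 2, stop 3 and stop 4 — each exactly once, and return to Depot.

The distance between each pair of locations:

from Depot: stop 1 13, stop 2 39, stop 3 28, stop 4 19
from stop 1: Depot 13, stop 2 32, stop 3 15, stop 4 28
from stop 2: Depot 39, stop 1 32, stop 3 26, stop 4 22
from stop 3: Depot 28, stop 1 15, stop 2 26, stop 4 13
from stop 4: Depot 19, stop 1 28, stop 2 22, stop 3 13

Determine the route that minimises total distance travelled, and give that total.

Shortest round trip = 95.

Depot - stop 1 - stop 2 - stop 3 - stop 4 - Depot: 13+32+26+13+19 = 103
Depot - stop 1 - stop 2 - stop 4 - stop 3 - Depot: 13+32+22+13+28 = 108
Depot - stop 1 - stop 3 - stop 2 - stop 4 - Depot: 13+15+26+22+19 = 95
Depot - stop 1 - stop 3 - stop 4 - stop 2 - Depot: 13+15+13+22+39 = 102
Depot - stop 1 - stop 4 - stop 2 - stop 3 - Depot: 13+28+22+26+28 = 117
Depot - stop 1 - stop 4 - stop 3 - stop 2 - Depot: 13+28+13+26+39 = 119
Depot - stop 2 - stop 1 - stop 3 - stop 4 - Depot: 39+32+15+13+19 = 118
Depot - stop 2 - stop 1 - stop 4 - stop 3 - Depot: 39+32+28+13+28 = 140
Depot - stop 2 - stop 3 - stop 1 - stop 4 - Depot: 39+26+15+28+19 = 127
Depot - stop 2 - stop 4 - stop 1 - stop 3 - Depot: 39+22+28+15+28 = 132
Depot - stop 3 - stop 1 - stop 2 - stop 4 - Depot: 28+15+32+22+19 = 116
Depot - stop 3 - stop 2 - stop 1 - stop 4 - Depot: 28+26+32+28+19 = 133
The minimum is 95.
One optimal route: Depot → stop 1 → stop 3 → stop 2 → stop 4 → Depot (or its reverse).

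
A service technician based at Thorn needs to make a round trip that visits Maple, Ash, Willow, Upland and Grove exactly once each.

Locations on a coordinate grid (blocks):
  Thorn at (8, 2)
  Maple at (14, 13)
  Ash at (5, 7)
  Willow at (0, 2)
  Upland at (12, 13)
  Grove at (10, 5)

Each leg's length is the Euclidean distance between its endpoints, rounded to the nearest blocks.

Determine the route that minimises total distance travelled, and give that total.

Minimum total distance: 39 blocks.

There are 60 distinct closed tours to check (reversals are equivalent).
Thorn - Maple - Ash - Willow - Upland - Grove - Thorn: 13+11+7+16+8+4 = 59
Thorn - Maple - Ash - Willow - Grove - Upland - Thorn: 13+11+7+10+8+12 = 61
Thorn - Maple - Ash - Upland - Willow - Grove - Thorn: 13+11+9+16+10+4 = 63
Thorn - Maple - Ash - Upland - Grove - Willow - Thorn: 13+11+9+8+10+8 = 59
Thorn - Maple - Ash - Grove - Willow - Upland - Thorn: 13+11+5+10+16+12 = 67
Thorn - Maple - Ash - Grove - Upland - Willow - Thorn: 13+11+5+8+16+8 = 61
Thorn - Maple - Willow - Ash - Upland - Grove - Thorn: 13+18+7+9+8+4 = 59
Thorn - Maple - Willow - Ash - Grove - Upland - Thorn: 13+18+7+5+8+12 = 63
Thorn - Maple - Willow - Upland - Ash - Grove - Thorn: 13+18+16+9+5+4 = 65
Thorn - Maple - Willow - Upland - Grove - Ash - Thorn: 13+18+16+8+5+6 = 66
Thorn - Maple - Willow - Grove - Ash - Upland - Thorn: 13+18+10+5+9+12 = 67
Thorn - Maple - Willow - Grove - Upland - Ash - Thorn: 13+18+10+8+9+6 = 64
Thorn - Maple - Upland - Ash - Willow - Grove - Thorn: 13+2+9+7+10+4 = 45
Thorn - Maple - Upland - Ash - Grove - Willow - Thorn: 13+2+9+5+10+8 = 47
… (46 more)
Thorn - Willow - Ash - Upland - Maple - Grove - Thorn: 8+7+9+2+9+4 = 39  ← best
The minimum is 39.
One optimal route: Thorn → Willow → Ash → Upland → Maple → Grove → Thorn (or its reverse).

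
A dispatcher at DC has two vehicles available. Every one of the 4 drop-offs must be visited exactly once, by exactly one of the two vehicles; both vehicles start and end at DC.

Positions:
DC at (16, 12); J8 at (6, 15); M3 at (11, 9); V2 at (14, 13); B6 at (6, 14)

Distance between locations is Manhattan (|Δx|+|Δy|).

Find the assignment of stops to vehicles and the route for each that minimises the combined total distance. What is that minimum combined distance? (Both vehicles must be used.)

38 — the smallest possible combined total.

There are 2^3 − 1 = 7 ways to divide the 4 stops into two non-empty groups. For each, the best each vehicle can do is its own shortest tour through its group:
  {J8} + {M3, V2, B6}: 26 + 30 = 56
  {M3} + {J8, V2, B6}: 16 + 26 = 42
  {J8, M3} + {V2, B6}: 32 + 24 = 56
  {V2} + {J8, M3, B6}: 6 + 32 = 38
  {J8, V2} + {M3, B6}: 26 + 30 = 56
  {M3, V2} + {J8, B6}: 18 + 26 = 44
  … (7 splits in total)
Best: vehicle 1 DC → V2 → DC = 6; vehicle 2 DC → J8 → B6 → M3 → DC = 32; combined 38.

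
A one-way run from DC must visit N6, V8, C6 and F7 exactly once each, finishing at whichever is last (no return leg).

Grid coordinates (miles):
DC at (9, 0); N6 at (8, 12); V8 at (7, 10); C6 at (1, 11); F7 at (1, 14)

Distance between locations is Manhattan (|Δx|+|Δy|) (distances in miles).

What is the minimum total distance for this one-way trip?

Shortest open route: 26 miles.

There are 4! = 24 possible orderings.
DC→N6→V8→C6→F7: 13+3+7+3 = 26
DC→N6→V8→F7→C6: 13+3+10+3 = 29
DC→N6→C6→V8→F7: 13+8+7+10 = 38
DC→N6→C6→F7→V8: 13+8+3+10 = 34
DC→N6→F7→V8→C6: 13+9+10+7 = 39
DC→N6→F7→C6→V8: 13+9+3+7 = 32
DC→V8→N6→C6→F7: 12+3+8+3 = 26
DC→V8→N6→F7→C6: 12+3+9+3 = 27
DC→V8→C6→N6→F7: 12+7+8+9 = 36
DC→V8→C6→F7→N6: 12+7+3+9 = 31
DC→V8→F7→N6→C6: 12+10+9+8 = 39
DC→V8→F7→C6→N6: 12+10+3+8 = 33
DC→C6→N6→V8→F7: 19+8+3+10 = 40
DC→C6→N6→F7→V8: 19+8+9+10 = 46
… (10 more)
The minimum is 26.
One shortest path: DC → N6 → V8 → C6 → F7.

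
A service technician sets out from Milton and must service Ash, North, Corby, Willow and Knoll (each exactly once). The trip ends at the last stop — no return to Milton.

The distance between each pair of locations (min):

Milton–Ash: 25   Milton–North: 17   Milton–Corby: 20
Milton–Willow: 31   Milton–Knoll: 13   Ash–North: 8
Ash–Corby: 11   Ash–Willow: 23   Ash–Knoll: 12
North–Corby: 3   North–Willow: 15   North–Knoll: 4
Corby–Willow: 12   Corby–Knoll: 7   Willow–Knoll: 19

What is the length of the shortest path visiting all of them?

48 min — the minimum one-way total.

There are 5! = 120 possible orderings.
Milton→Ash→North→Corby→Willow→Knoll: 25+8+3+12+19 = 67
Milton→Ash→North→Corby→Knoll→Willow: 25+8+3+7+19 = 62
Milton→Ash→North→Willow→Corby→Knoll: 25+8+15+12+7 = 67
Milton→Ash→North→Willow→Knoll→Corby: 25+8+15+19+7 = 74
Milton→Ash→North→Knoll→Corby→Willow: 25+8+4+7+12 = 56
Milton→Ash→North→Knoll→Willow→Corby: 25+8+4+19+12 = 68
Milton→Ash→Corby→North→Willow→Knoll: 25+11+3+15+19 = 73
Milton→Ash→Corby→North→Knoll→Willow: 25+11+3+4+19 = 62
Milton→Ash→Corby→Willow→North→Knoll: 25+11+12+15+4 = 67
Milton→Ash→Corby→Willow→Knoll→North: 25+11+12+19+4 = 71
Milton→Ash→Corby→Knoll→North→Willow: 25+11+7+4+15 = 62
Milton→Ash→Corby→Knoll→Willow→North: 25+11+7+19+15 = 77
Milton→Ash→Willow→North→Corby→Knoll: 25+23+15+3+7 = 73
Milton→Ash→Willow→North→Knoll→Corby: 25+23+15+4+7 = 74
… (106 more)
Milton→Knoll→Ash→North→Corby→Willow: 13+12+8+3+12 = 48  ← best
The minimum is 48.
One shortest path: Milton → Knoll → Ash → North → Corby → Willow.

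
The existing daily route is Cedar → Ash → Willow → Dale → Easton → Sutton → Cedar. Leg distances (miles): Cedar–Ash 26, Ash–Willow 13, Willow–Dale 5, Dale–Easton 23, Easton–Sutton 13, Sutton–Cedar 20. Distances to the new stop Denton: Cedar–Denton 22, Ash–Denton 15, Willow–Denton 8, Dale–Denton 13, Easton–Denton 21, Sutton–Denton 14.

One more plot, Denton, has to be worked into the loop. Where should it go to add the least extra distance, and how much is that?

+10 miles — insert Denton between Ash and Willow.

Insertion cost between consecutive stops i–j is d(i,Denton) + d(Denton,j) − d(i,j):
  between Cedar and Ash: 22 + 15 − 26 = 11
  between Ash and Willow: 15 + 8 − 13 = 10
  between Willow and Dale: 8 + 13 − 5 = 16
  between Dale and Easton: 13 + 21 − 23 = 11
  between Easton and Sutton: 21 + 14 − 13 = 22
  between Sutton and Cedar: 14 + 22 − 20 = 16
Cheapest insertion is between Ash and Willow, adding 10.
New total = 100 + 10 = 110.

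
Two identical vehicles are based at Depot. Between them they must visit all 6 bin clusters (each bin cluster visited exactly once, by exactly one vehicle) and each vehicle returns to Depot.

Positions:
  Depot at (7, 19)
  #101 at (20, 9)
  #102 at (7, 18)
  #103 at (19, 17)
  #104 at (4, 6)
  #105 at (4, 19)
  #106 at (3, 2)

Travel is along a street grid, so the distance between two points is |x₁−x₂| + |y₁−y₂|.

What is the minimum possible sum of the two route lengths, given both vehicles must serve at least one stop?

70 — the smallest possible combined total.

Try each way of splitting the stops between the two vehicles (each non-empty) and, for each split, find the best tour for each vehicle:
  {#101} + {#102, #103, #104, #105, #106}: 46 + 66 = 112
  {#102} + {#101, #103, #104, #105, #106}: 2 + 68 = 70
  {#101, #102} + {#103, #104, #105, #106}: 46 + 66 = 112
  {#103} + {#101, #102, #104, #105, #106}: 28 + 68 = 96
  {#101, #103} + {#102, #104, #105, #106}: 46 + 42 = 88
  {#102, #103} + {#101, #104, #105, #106}: 28 + 68 = 96
  … (31 splits in total)
Best: vehicle 1 Depot → #102 → Depot = 2; vehicle 2 Depot → #103 → #101 → #104 → #106 → #105 → Depot = 68; combined 70.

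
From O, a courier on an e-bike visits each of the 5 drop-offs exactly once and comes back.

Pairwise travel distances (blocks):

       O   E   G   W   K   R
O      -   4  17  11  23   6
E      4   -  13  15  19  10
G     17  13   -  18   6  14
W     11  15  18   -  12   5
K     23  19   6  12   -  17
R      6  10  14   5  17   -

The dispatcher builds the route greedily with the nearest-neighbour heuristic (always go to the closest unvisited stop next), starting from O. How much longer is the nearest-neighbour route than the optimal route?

The nearest-neighbour route is 8 blocks longer than optimal.

O: E=4, R=6, W=11, G=17, K=23 ⇒ E
E: R=10, G=13, W=15, K=19 ⇒ R
R: W=5, G=14, K=17 ⇒ W
W: K=12, G=18 ⇒ K
K: G=6 ⇒ G
NN route O → E → R → W → K → G → O costs 54.
Optimal: O → E → G → K → W → R → O costs 46 (by enumerating all 60 distinct tours).
Excess = 54 − 46 = 8.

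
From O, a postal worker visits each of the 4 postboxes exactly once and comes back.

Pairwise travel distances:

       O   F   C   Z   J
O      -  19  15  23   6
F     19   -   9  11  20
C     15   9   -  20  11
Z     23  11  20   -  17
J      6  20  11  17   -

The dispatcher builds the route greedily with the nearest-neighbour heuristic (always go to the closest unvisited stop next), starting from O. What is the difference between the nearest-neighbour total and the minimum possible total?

From O: J=6, C=15, F=19, Z=23 → choose J (6).
From J: C=11, Z=17, F=20 → choose C (11).
From C: F=9, Z=20 → choose F (9).
From F: Z=11 → choose Z (11).
NN route O → J → C → F → Z → O costs 60.
Optimal: O → C → F → Z → J → O costs 58 (by enumerating all 12 distinct tours).
Excess = 60 − 58 = 2.

The nearest-neighbour route is 2 longer than optimal.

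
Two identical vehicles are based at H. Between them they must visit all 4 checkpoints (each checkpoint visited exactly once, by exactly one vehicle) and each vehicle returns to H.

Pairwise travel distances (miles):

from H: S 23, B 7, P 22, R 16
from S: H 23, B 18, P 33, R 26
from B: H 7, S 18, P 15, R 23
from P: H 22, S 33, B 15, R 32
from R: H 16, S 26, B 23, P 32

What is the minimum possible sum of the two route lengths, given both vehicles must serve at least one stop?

Minimum combined distance: 109 miles.

Try each way of splitting the stops between the two vehicles (each non-empty) and, for each split, find the best tour for each vehicle:
  {S} + {B, P, R}: 46 + 70 = 116
  {B} + {S, P, R}: 14 + 97 = 111
  {S, B} + {P, R}: 48 + 70 = 118
  {P} + {S, B, R}: 44 + 67 = 111
  {S, P} + {B, R}: 78 + 46 = 124
  {B, P} + {S, R}: 44 + 65 = 109
  … (7 splits in total)
Best: vehicle 1 H → B → P → H = 44; vehicle 2 H → S → R → H = 65; combined 109.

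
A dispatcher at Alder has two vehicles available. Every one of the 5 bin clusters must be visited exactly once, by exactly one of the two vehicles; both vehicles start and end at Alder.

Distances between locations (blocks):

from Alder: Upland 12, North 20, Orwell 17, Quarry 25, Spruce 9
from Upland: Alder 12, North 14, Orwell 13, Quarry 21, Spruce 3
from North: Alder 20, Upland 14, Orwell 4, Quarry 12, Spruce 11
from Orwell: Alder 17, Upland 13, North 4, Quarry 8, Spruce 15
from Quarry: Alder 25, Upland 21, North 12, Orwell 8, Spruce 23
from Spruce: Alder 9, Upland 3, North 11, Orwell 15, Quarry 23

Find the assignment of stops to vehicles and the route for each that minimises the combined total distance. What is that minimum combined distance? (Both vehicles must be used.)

81 blocks — the smallest possible combined total.

There are 2^4 − 1 = 15 ways to divide the 5 stops into two non-empty groups. For each, the best each vehicle can do is its own shortest tour through its group:
  {Upland} + {North, Orwell, Quarry, Spruce}: 24 + 57 = 81
  {North} + {Upland, Orwell, Quarry, Spruce}: 40 + 58 = 98
  {Upland, North} + {Orwell, Quarry, Spruce}: 46 + 57 = 103
  {Orwell} + {Upland, North, Quarry, Spruce}: 34 + 63 = 97
  {Upland, Orwell} + {North, Quarry, Spruce}: 42 + 57 = 99
  {North, Orwell} + {Upland, Quarry, Spruce}: 41 + 58 = 99
  … (15 splits in total)
Best: vehicle 1 Alder → Upland → Alder = 24; vehicle 2 Alder → Orwell → Quarry → North → Spruce → Alder = 57; combined 81.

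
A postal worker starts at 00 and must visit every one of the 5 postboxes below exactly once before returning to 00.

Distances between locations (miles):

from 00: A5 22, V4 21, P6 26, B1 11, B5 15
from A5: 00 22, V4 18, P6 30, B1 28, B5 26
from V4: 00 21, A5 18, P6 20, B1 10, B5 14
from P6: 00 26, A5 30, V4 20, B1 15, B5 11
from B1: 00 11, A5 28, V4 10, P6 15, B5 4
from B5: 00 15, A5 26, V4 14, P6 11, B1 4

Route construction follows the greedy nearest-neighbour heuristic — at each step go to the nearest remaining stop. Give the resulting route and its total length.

Nearest-neighbour total = 86 miles; route 00 → B1 → B5 → P6 → V4 → A5 → 00.

From 00: distances to unvisited — B1=11, B5=15, V4=21, A5=22, P6=26. Nearest is B1 (11).
From B1: distances to unvisited — B5=4, V4=10, P6=15, A5=28. Nearest is B5 (4).
From B5: distances to unvisited — P6=11, V4=14, A5=26. Nearest is P6 (11).
From P6: distances to unvisited — V4=20, A5=30. Nearest is V4 (20).
From V4: distances to unvisited — A5=18. Nearest is A5 (18).
Return A5→00: 22.
Total = 11 + 4 + 11 + 20 + 18 + 22 = 86.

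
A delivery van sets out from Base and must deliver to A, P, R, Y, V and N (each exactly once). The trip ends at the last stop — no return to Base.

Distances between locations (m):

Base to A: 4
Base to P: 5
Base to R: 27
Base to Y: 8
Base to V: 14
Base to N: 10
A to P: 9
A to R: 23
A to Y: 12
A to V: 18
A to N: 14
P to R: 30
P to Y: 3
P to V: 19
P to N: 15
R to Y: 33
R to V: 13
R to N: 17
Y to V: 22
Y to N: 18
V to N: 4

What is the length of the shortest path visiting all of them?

There are 6! = 720 possible orderings.
Base→A→P→R→Y→V→N: 4+9+30+33+22+4 = 102
Base→A→P→R→Y→N→V: 4+9+30+33+18+4 = 98
Base→A→P→R→V→Y→N: 4+9+30+13+22+18 = 96
Base→A→P→R→V→N→Y: 4+9+30+13+4+18 = 78
Base→A→P→R→N→Y→V: 4+9+30+17+18+22 = 100
Base→A→P→R→N→V→Y: 4+9+30+17+4+22 = 86
Base→A→P→Y→R→V→N: 4+9+3+33+13+4 = 66
Base→A→P→Y→R→N→V: 4+9+3+33+17+4 = 70
… (712 more)
Base→A→P→Y→N→V→R: 4+9+3+18+4+13 = 51  ← best
The minimum is 51.
One shortest path: Base → A → P → Y → N → V → R.

Shortest open route: 51 m.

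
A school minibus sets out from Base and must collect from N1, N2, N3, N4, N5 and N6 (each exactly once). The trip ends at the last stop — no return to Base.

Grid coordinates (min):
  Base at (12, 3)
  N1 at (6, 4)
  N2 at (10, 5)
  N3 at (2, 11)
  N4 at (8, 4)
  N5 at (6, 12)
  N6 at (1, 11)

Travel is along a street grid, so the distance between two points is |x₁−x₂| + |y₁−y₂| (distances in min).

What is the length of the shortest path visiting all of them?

There are 6! = 720 possible orderings.
Base - N1 - N2 - N3 - N4 - N5 - N6: 7+5+14+13+10+6 = 55
Base - N1 - N2 - N3 - N4 - N6 - N5: 7+5+14+13+14+6 = 59
Base - N1 - N2 - N3 - N5 - N4 - N6: 7+5+14+5+10+14 = 55
Base - N1 - N2 - N3 - N5 - N6 - N4: 7+5+14+5+6+14 = 51
Base - N1 - N2 - N3 - N6 - N4 - N5: 7+5+14+1+14+10 = 51
Base - N1 - N2 - N3 - N6 - N5 - N4: 7+5+14+1+6+10 = 43
Base - N1 - N2 - N4 - N3 - N5 - N6: 7+5+3+13+5+6 = 39
Base - N1 - N2 - N4 - N3 - N6 - N5: 7+5+3+13+1+6 = 35
… (712 more)
Base - N2 - N4 - N1 - N5 - N3 - N6: 4+3+2+8+5+1 = 23  ← best
The minimum is 23.
One shortest path: Base → N2 → N4 → N1 → N5 → N3 → N6.

Shortest open route: 23 min.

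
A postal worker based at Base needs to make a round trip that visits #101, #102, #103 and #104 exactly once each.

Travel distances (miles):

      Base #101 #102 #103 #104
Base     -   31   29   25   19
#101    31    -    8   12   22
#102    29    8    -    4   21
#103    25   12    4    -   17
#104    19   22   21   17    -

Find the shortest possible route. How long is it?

Shortest round trip = 78 miles.

With 4 stops there are 4!/2 = 12 distinct round trips (a route and its reverse cost the same).
Base→#101→#102→#103→#104→Base: 31+8+4+17+19 = 79
Base→#101→#102→#104→#103→Base: 31+8+21+17+25 = 102
Base→#101→#103→#102→#104→Base: 31+12+4+21+19 = 87
Base→#101→#103→#104→#102→Base: 31+12+17+21+29 = 110
Base→#101→#104→#102→#103→Base: 31+22+21+4+25 = 103
Base→#101→#104→#103→#102→Base: 31+22+17+4+29 = 103
Base→#102→#101→#103→#104→Base: 29+8+12+17+19 = 85
Base→#102→#101→#104→#103→Base: 29+8+22+17+25 = 101
Base→#102→#103→#101→#104→Base: 29+4+12+22+19 = 86
Base→#102→#104→#101→#103→Base: 29+21+22+12+25 = 109
Base→#103→#101→#102→#104→Base: 25+12+8+21+19 = 85
Base→#103→#102→#101→#104→Base: 25+4+8+22+19 = 78
The minimum is 78.
One optimal route: Base → #103 → #102 → #101 → #104 → Base (or its reverse).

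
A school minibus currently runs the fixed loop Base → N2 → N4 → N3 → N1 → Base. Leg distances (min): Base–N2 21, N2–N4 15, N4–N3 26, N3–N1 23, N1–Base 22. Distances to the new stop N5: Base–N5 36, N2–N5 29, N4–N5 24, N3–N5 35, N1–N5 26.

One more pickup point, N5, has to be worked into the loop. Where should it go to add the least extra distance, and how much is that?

Minimum extra distance: 33 min, inserting N5 between N4 and N3.

Insertion cost between consecutive stops i–j is d(i,N5) + d(N5,j) − d(i,j):
  between Base and N2: 36 + 29 − 21 = 44
  between N2 and N4: 29 + 24 − 15 = 38
  between N4 and N3: 24 + 35 − 26 = 33
  between N3 and N1: 35 + 26 − 23 = 38
  between N1 and Base: 26 + 36 − 22 = 40
Cheapest insertion is between N4 and N3, adding 33.
New total = 107 + 33 = 140.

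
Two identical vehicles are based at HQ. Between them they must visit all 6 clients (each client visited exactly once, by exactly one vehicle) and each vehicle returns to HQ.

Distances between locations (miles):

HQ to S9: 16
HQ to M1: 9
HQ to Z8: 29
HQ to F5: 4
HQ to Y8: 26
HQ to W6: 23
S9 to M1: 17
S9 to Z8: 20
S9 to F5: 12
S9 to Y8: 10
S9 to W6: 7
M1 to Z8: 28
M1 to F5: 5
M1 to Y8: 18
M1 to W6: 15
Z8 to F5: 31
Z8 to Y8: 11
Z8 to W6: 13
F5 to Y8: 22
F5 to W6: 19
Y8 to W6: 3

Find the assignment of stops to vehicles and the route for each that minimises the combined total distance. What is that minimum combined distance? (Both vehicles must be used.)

Check every non-empty split of the stops between the two vehicles; for each half take its own optimal tour:
  {S9} + {M1, Z8, F5, Y8, W6}: 32 + 67 = 99
  {M1} + {S9, Z8, F5, Y8, W6}: 18 + 66 = 84
  {S9, M1} + {Z8, F5, Y8, W6}: 42 + 66 = 108
  {Z8} + {S9, M1, F5, Y8, W6}: 58 + 53 = 111
  {S9, Z8} + {M1, F5, Y8, W6}: 65 + 53 = 118
  {M1, Z8} + {S9, F5, Y8, W6}: 66 + 52 = 118
  … (31 splits in total)
  {F5} + {S9, M1, Z8, Y8, W6}: 8 + 74 = 82  ← best
Best: vehicle 1 HQ → F5 → HQ = 8; vehicle 2 HQ → S9 → Z8 → Y8 → W6 → M1 → HQ = 74; combined 82.

Minimum combined distance: 82 miles.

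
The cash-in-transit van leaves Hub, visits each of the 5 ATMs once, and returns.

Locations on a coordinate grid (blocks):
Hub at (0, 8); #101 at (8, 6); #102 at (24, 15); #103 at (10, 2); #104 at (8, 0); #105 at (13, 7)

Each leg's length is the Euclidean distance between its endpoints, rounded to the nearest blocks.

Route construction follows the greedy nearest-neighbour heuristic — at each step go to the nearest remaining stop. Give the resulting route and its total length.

From Hub: distances to unvisited — #101=8, #104=11, #103=12, #105=13, #102=25. Nearest is #101 (8).
From #101: distances to unvisited — #103=4, #105=5, #104=6, #102=18. Nearest is #103 (4).
From #103: distances to unvisited — #104=3, #105=6, #102=19. Nearest is #104 (3).
From #104: distances to unvisited — #105=9, #102=22. Nearest is #105 (9).
From #105: distances to unvisited — #102=14. Nearest is #102 (14).
Return #102→Hub: 25.
Total = 8 + 4 + 3 + 9 + 14 + 25 = 63.

63 blocks along Hub → #101 → #103 → #104 → #105 → #102 → Hub.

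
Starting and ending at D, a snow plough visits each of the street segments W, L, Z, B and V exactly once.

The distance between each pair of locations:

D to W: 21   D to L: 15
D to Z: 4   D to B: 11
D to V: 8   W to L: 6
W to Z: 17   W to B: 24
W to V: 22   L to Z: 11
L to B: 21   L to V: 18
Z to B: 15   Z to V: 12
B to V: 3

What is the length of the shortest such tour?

56 — the shortest possible round trip.

There are 60 distinct closed tours to check (reversals are equivalent).
D → W → L → Z → B → V → D: 21+6+11+15+3+8 = 64
D → W → L → Z → V → B → D: 21+6+11+12+3+11 = 64
D → W → L → B → Z → V → D: 21+6+21+15+12+8 = 83
D → W → L → B → V → Z → D: 21+6+21+3+12+4 = 67
D → W → L → V → Z → B → D: 21+6+18+12+15+11 = 83
D → W → L → V → B → Z → D: 21+6+18+3+15+4 = 67
D → W → Z → L → B → V → D: 21+17+11+21+3+8 = 81
D → W → Z → L → V → B → D: 21+17+11+18+3+11 = 81
D → W → Z → B → L → V → D: 21+17+15+21+18+8 = 100
D → W → Z → B → V → L → D: 21+17+15+3+18+15 = 89
D → W → Z → V → L → B → D: 21+17+12+18+21+11 = 100
D → W → Z → V → B → L → D: 21+17+12+3+21+15 = 89
D → W → B → L → Z → V → D: 21+24+21+11+12+8 = 97
D → W → B → L → V → Z → D: 21+24+21+18+12+4 = 100
… (46 more)
D → Z → L → W → B → V → D: 4+11+6+24+3+8 = 56  ← best
The minimum is 56.
One optimal route: D → Z → L → W → B → V → D (or its reverse).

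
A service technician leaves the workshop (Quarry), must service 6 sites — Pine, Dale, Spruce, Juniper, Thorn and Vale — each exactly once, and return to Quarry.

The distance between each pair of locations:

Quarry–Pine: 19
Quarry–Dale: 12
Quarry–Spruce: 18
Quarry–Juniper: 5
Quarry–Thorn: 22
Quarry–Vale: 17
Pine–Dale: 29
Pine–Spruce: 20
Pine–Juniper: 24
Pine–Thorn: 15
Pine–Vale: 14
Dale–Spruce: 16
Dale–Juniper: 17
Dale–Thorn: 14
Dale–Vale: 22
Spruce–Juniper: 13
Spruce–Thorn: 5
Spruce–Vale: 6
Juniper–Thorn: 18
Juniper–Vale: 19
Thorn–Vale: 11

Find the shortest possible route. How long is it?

With 6 stops there are 6!/2 = 360 distinct round trips (a route and its reverse cost the same).
Quarry-Pine-Dale-Spruce-Juniper-Thorn-Vale-Quarry: 19+29+16+13+18+11+17 = 123
Quarry-Pine-Dale-Spruce-Juniper-Vale-Thorn-Quarry: 19+29+16+13+19+11+22 = 129
Quarry-Pine-Dale-Spruce-Thorn-Juniper-Vale-Quarry: 19+29+16+5+18+19+17 = 123
Quarry-Pine-Dale-Spruce-Thorn-Vale-Juniper-Quarry: 19+29+16+5+11+19+5 = 104
Quarry-Pine-Dale-Spruce-Vale-Juniper-Thorn-Quarry: 19+29+16+6+19+18+22 = 129
Quarry-Pine-Dale-Spruce-Vale-Thorn-Juniper-Quarry: 19+29+16+6+11+18+5 = 104
Quarry-Pine-Dale-Juniper-Spruce-Thorn-Vale-Quarry: 19+29+17+13+5+11+17 = 111
Quarry-Pine-Dale-Juniper-Spruce-Vale-Thorn-Quarry: 19+29+17+13+6+11+22 = 117
… (352 more)
Quarry-Dale-Thorn-Pine-Vale-Spruce-Juniper-Quarry: 12+14+15+14+6+13+5 = 79  ← best
The minimum is 79.
One optimal route: Quarry → Dale → Thorn → Pine → Vale → Spruce → Juniper → Quarry (or its reverse).

Shortest round trip = 79.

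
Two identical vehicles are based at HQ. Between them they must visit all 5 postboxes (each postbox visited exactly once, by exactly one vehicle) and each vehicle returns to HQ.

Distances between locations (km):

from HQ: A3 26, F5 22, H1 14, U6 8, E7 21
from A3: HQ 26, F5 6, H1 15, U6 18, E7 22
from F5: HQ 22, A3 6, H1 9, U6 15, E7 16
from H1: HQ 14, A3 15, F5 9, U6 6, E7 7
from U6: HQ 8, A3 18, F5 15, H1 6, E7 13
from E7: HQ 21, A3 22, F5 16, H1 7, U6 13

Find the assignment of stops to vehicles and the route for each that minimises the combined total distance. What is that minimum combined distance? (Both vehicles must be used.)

Try each way of splitting the stops between the two vehicles (each non-empty) and, for each split, find the best tour for each vehicle:
  {A3} + {F5, H1, U6, E7}: 52 + 59 = 111
  {F5} + {A3, H1, U6, E7}: 44 + 69 = 113
  {A3, F5} + {H1, U6, E7}: 54 + 42 = 96
  {H1} + {A3, F5, U6, E7}: 28 + 69 = 97
  {A3, H1} + {F5, U6, E7}: 55 + 59 = 114
  {F5, H1} + {A3, U6, E7}: 45 + 69 = 114
  … (15 splits in total)
  {U6} + {A3, F5, H1, E7}: 16 + 69 = 85  ← best
Best: vehicle 1 HQ → U6 → HQ = 16; vehicle 2 HQ → A3 → F5 → H1 → E7 → HQ = 69; combined 85.

85 km — the smallest possible combined total.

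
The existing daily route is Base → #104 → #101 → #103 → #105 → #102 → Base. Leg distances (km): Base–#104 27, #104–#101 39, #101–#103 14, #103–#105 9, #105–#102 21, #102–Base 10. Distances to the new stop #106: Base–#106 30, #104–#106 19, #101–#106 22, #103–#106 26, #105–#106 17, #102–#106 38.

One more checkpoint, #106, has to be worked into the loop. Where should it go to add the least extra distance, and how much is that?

Insertion cost between consecutive stops i–j is d(i,#106) + d(#106,j) − d(i,j):
  between Base and #104: 30 + 19 − 27 = 22
  between #104 and #101: 19 + 22 − 39 = 2
  between #101 and #103: 22 + 26 − 14 = 34
  between #103 and #105: 26 + 17 − 9 = 34
  between #105 and #102: 17 + 38 − 21 = 34
  between #102 and Base: 38 + 30 − 10 = 58
Cheapest insertion is between #104 and #101, adding 2.
New total = 120 + 2 = 122.

Adding 2 km by placing #106 on the #104–#101 leg.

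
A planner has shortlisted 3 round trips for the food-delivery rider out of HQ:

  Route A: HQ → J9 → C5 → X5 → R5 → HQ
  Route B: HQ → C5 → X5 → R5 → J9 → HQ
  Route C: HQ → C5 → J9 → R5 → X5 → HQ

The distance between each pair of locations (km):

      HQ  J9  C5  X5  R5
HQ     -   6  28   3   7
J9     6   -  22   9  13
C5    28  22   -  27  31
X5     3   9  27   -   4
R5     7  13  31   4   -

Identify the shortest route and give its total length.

66 km — Route A is the shortest.

Route A: 6 + 22 + 27 + 4 + 7 = 66
Route B: 28 + 27 + 4 + 13 + 6 = 78
Route C: 28 + 22 + 13 + 4 + 3 = 70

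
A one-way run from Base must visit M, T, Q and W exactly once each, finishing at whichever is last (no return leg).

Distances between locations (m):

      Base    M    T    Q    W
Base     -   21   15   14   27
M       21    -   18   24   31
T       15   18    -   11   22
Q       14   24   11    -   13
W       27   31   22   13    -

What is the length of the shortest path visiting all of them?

There are 4! = 24 possible orderings.
Base - M - T - Q - W: 21+18+11+13 = 63
Base - M - T - W - Q: 21+18+22+13 = 74
Base - M - Q - T - W: 21+24+11+22 = 78
Base - M - Q - W - T: 21+24+13+22 = 80
Base - M - W - T - Q: 21+31+22+11 = 85
Base - M - W - Q - T: 21+31+13+11 = 76
Base - T - M - Q - W: 15+18+24+13 = 70
Base - T - M - W - Q: 15+18+31+13 = 77
Base - T - Q - M - W: 15+11+24+31 = 81
Base - T - Q - W - M: 15+11+13+31 = 70
Base - T - W - M - Q: 15+22+31+24 = 92
Base - T - W - Q - M: 15+22+13+24 = 74
Base - Q - M - T - W: 14+24+18+22 = 78
Base - Q - M - W - T: 14+24+31+22 = 91
… (10 more)
The minimum is 63.
One shortest path: Base → M → T → Q → W.

Minimum one-way distance = 63 m.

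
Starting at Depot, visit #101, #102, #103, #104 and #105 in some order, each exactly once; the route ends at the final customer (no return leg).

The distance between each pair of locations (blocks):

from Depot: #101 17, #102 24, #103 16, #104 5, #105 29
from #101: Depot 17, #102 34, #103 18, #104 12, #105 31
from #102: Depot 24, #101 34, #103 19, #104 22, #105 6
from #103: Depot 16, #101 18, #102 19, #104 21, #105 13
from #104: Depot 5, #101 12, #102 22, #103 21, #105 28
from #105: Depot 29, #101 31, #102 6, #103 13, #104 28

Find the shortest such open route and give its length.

There are 5! = 120 possible orderings.
Depot→#101→#102→#103→#104→#105: 17+34+19+21+28 = 119
Depot→#101→#102→#103→#105→#104: 17+34+19+13+28 = 111
Depot→#101→#102→#104→#103→#105: 17+34+22+21+13 = 107
Depot→#101→#102→#104→#105→#103: 17+34+22+28+13 = 114
Depot→#101→#102→#105→#103→#104: 17+34+6+13+21 = 91
Depot→#101→#102→#105→#104→#103: 17+34+6+28+21 = 106
Depot→#101→#103→#102→#104→#105: 17+18+19+22+28 = 104
Depot→#101→#103→#102→#105→#104: 17+18+19+6+28 = 88
Depot→#101→#103→#104→#102→#105: 17+18+21+22+6 = 84
Depot→#101→#103→#104→#105→#102: 17+18+21+28+6 = 90
Depot→#101→#103→#105→#102→#104: 17+18+13+6+22 = 76
Depot→#101→#103→#105→#104→#102: 17+18+13+28+22 = 98
Depot→#101→#104→#102→#103→#105: 17+12+22+19+13 = 83
Depot→#101→#104→#102→#105→#103: 17+12+22+6+13 = 70
… (106 more)
Depot→#104→#101→#103→#105→#102: 5+12+18+13+6 = 54  ← best
The minimum is 54.
One shortest path: Depot → #104 → #101 → #103 → #105 → #102.

54 blocks — the minimum one-way total.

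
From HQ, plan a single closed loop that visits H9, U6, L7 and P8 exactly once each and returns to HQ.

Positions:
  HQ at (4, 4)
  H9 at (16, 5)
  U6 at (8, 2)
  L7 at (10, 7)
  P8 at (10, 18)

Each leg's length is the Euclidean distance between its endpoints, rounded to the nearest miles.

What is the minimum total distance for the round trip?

Minimum total distance: 44 miles.

With 4 stops there are 4!/2 = 12 distinct round trips (a route and its reverse cost the same).
HQ - H9 - U6 - L7 - P8 - HQ: 12+9+5+11+15 = 52
HQ - H9 - U6 - P8 - L7 - HQ: 12+9+16+11+7 = 55
HQ - H9 - L7 - U6 - P8 - HQ: 12+6+5+16+15 = 54
HQ - H9 - L7 - P8 - U6 - HQ: 12+6+11+16+4 = 49
HQ - H9 - P8 - U6 - L7 - HQ: 12+14+16+5+7 = 54
HQ - H9 - P8 - L7 - U6 - HQ: 12+14+11+5+4 = 46
HQ - U6 - H9 - L7 - P8 - HQ: 4+9+6+11+15 = 45
HQ - U6 - H9 - P8 - L7 - HQ: 4+9+14+11+7 = 45
HQ - U6 - L7 - H9 - P8 - HQ: 4+5+6+14+15 = 44
HQ - U6 - P8 - H9 - L7 - HQ: 4+16+14+6+7 = 47
HQ - L7 - H9 - U6 - P8 - HQ: 7+6+9+16+15 = 53
HQ - L7 - U6 - H9 - P8 - HQ: 7+5+9+14+15 = 50
The minimum is 44.
One optimal route: HQ → U6 → L7 → H9 → P8 → HQ (or its reverse).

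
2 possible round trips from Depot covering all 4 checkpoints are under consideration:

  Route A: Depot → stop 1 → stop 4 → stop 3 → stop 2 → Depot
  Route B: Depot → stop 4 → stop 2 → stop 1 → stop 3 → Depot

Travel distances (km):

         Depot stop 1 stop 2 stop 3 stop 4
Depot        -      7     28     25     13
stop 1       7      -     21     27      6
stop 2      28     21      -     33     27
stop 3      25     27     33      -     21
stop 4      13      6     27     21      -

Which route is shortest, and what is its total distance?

Shortest is Route A, total 95 km.

Route A: 7 + 6 + 21 + 33 + 28 = 95
Route B: 13 + 27 + 21 + 27 + 25 = 113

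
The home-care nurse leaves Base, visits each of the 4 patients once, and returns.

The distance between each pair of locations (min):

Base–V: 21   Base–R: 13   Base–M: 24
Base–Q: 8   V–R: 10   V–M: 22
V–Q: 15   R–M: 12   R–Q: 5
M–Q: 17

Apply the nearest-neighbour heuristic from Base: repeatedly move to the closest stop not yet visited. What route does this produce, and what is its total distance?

Total distance 69 min via the nearest-neighbour route Base → Q → R → V → M → Base.

Base → [Q:8 / R:13 / V:21 / M:24] → Q (8)
Q → [R:5 / V:15 / M:17] → R (5)
R → [V:10 / M:12] → V (10)
V → [M:22] → M (22)
Return M→Base: 24.
Total = 8 + 5 + 10 + 22 + 24 = 69.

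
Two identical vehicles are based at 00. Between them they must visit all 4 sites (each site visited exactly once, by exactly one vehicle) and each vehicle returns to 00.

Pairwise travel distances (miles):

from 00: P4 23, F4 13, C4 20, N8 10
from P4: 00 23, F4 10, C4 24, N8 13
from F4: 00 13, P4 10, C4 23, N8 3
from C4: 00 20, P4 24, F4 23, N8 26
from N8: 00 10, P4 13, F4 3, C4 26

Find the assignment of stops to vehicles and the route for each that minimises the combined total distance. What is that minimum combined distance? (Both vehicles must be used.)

Try each way of splitting the stops between the two vehicles (each non-empty) and, for each split, find the best tour for each vehicle:
  {P4} + {F4, C4, N8}: 46 + 56 = 102
  {F4} + {P4, C4, N8}: 26 + 67 = 93
  {P4, F4} + {C4, N8}: 46 + 56 = 102
  {C4} + {P4, F4, N8}: 40 + 46 = 86
  {P4, C4} + {F4, N8}: 67 + 26 = 93
  {F4, C4} + {P4, N8}: 56 + 46 = 102
  … (7 splits in total)
Best: vehicle 1 00 → C4 → 00 = 40; vehicle 2 00 → P4 → F4 → N8 → 00 = 46; combined 86.

86 miles — the smallest possible combined total.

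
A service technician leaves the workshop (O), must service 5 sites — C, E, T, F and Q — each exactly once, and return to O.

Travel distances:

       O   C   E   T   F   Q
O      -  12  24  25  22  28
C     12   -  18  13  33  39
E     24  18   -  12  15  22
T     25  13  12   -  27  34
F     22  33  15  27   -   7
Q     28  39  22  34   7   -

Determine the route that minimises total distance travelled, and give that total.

Shortest round trip = 87.

O - C - E - T - F - Q - O: 12+18+12+27+7+28 = 104
O - C - E - T - Q - F - O: 12+18+12+34+7+22 = 105
O - C - E - F - T - Q - O: 12+18+15+27+34+28 = 134
O - C - E - F - Q - T - O: 12+18+15+7+34+25 = 111
O - C - E - Q - T - F - O: 12+18+22+34+27+22 = 135
O - C - E - Q - F - T - O: 12+18+22+7+27+25 = 111
O - C - T - E - F - Q - O: 12+13+12+15+7+28 = 87
O - C - T - E - Q - F - O: 12+13+12+22+7+22 = 88
O - C - T - F - E - Q - O: 12+13+27+15+22+28 = 117
O - C - T - F - Q - E - O: 12+13+27+7+22+24 = 105
O - C - T - Q - E - F - O: 12+13+34+22+15+22 = 118
O - C - T - Q - F - E - O: 12+13+34+7+15+24 = 105
O - C - F - E - T - Q - O: 12+33+15+12+34+28 = 134
O - C - F - E - Q - T - O: 12+33+15+22+34+25 = 141
… (46 more)
The minimum is 87.
One optimal route: O → C → T → E → F → Q → O (or its reverse).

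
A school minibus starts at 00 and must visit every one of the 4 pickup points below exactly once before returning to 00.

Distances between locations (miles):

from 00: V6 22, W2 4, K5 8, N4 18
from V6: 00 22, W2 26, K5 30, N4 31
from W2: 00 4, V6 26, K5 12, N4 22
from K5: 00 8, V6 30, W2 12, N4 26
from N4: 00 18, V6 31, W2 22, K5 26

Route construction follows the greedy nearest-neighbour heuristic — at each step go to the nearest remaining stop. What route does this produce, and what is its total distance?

Nearest-neighbour total = 95 miles; route 00 → W2 → K5 → N4 → V6 → 00.

00 → [W2:4 / K5:8 / N4:18 / V6:22] → W2 (4)
W2 → [K5:12 / N4:22 / V6:26] → K5 (12)
K5 → [N4:26 / V6:30] → N4 (26)
N4 → [V6:31] → V6 (31)
Return V6→00: 22.
Total = 4 + 12 + 26 + 31 + 22 = 95.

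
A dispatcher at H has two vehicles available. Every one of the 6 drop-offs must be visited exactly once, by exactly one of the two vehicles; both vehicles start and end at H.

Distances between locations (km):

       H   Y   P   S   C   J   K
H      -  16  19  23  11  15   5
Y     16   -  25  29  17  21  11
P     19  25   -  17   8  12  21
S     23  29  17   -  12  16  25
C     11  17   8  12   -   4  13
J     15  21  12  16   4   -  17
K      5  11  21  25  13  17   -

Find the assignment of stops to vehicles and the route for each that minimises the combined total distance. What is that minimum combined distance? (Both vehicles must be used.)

Try each way of splitting the stops between the two vehicles (each non-empty) and, for each split, find the best tour for each vehicle:
  {Y} + {P, S, C, J, K}: 32 + 74 = 106
  {P} + {Y, S, C, J, K}: 38 + 76 = 114
  {Y, P} + {S, C, J, K}: 60 + 61 = 121
  {S} + {Y, P, C, J, K}: 46 + 68 = 114
  {Y, S} + {P, C, J, K}: 68 + 53 = 121
  {P, S} + {Y, C, J, K}: 59 + 52 = 111
  … (31 splits in total)
  {P, S, C, J} + {Y, K}: 67 + 32 = 99  ← best
Best: vehicle 1 H → P → S → C → J → H = 67; vehicle 2 H → Y → K → H = 32; combined 99.

99 km — the smallest possible combined total.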